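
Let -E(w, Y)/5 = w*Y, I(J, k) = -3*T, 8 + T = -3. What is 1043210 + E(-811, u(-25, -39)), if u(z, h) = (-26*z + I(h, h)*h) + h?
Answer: -1697970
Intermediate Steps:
T = -11 (T = -8 - 3 = -11)
I(J, k) = 33 (I(J, k) = -3*(-11) = 33)
u(z, h) = -26*z + 34*h (u(z, h) = (-26*z + 33*h) + h = -26*z + 34*h)
E(w, Y) = -5*Y*w (E(w, Y) = -5*w*Y = -5*Y*w)
1043210 + E(-811, u(-25, -39)) = 1043210 - 5*(-26*(-25) + 34*(-39))*(-811) = 1043210 - 5*(650 - 1326)*(-811) = 1043210 - 5*(-676)*(-811) = 1043210 - 2741180 = -1697970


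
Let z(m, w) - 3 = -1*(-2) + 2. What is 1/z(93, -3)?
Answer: 1/7 ≈ 0.14286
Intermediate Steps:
z(m, w) = 7 (z(m, w) = 3 + (-1*(-2) + 2) = 3 + (2 + 2) = 3 + 4 = 7)
1/z(93, -3) = 1/7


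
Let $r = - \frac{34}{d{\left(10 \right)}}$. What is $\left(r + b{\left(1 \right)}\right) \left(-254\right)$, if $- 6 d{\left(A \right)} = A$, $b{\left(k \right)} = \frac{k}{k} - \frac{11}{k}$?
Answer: $- \frac{13208}{5} \approx -2641.6$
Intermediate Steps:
$b{\left(k \right)} = 1 - \frac{11}{k}$
$d{\left(A \right)} = - \frac{A}{6}$
$r = \frac{102}{5}$ ($r = - \frac{34}{\left(- \frac{1}{6}\right) 10} = - \frac{34}{- \frac{5}{3}} = \left(-34\right) \left(- \frac{3}{5}\right) = \frac{102}{5} \approx 20.4$)
$\left(r + b{\left(1 \right)}\right) \left(-254\right) = \left(\frac{102}{5} + \frac{-11 + 1}{1}\right) \left(-254\right) = \left(\frac{102}{5} + 1 \left(-10\right)\right) \left(-254\right) = \left(\frac{102}{5} - 10\right) \left(-254\right) = \frac{52}{5} \left(-254\right) = - \frac{13208}{5}$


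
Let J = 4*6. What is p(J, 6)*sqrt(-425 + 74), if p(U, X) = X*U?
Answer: 432*I*sqrt(39) ≈ 2697.8*I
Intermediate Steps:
J = 24
p(U, X) = U*X
p(J, 6)*sqrt(-425 + 74) = (24*6)*sqrt(-425 + 74) = 144*sqrt(-351) = 144*(3*I*sqrt(39)) = 432*I*sqrt(39)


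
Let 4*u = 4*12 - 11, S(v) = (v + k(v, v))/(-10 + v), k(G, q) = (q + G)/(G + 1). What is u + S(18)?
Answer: 223/19 ≈ 11.737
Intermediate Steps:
k(G, q) = (G + q)/(1 + G)
S(v) = (v + 2*v/(1 + v))/(-10 + v) (S(v) = (v + (v + v)/(1 + v))/(-10 + v) = (v + (2*v)/(1 + v))/(-10 + v) = (v + 2*v/(1 + v))/(-10 + v))
u = 37/4 (u = (4*12 - 11)/4 = (48 - 11)/4 = (¼)*37 = 37/4 ≈ 9.2500)
u + S(18) = 37/4 + 18*(3 + 18)/((1 + 18)*(-10 + 18)) = 37/4 + 18*21/(19*8) = 37/4 + 18*(1/19)*(⅛)*21 = 37/4 + 189/76 = 223/19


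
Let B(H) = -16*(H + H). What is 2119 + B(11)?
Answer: 1767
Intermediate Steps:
B(H) = -32*H
2119 + B(11) = 2119 - 32*11 = 2119 - 352 = 1767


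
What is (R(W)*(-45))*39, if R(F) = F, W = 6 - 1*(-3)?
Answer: -15795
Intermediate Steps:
W = 9 (W = 6 + 3 = 9)
(R(W)*(-45))*39 = (9*(-45))*39 = -405*39 = -15795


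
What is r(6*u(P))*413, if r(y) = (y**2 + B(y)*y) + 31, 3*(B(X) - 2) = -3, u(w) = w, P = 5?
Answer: 396893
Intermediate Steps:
B(X) = 1 (B(X) = 2 + (1/3)*(-3) = 2 - 1 = 1)
r(y) = 31 + y + y**2 (r(y) = (y**2 + 1*y) + 31 = (y**2 + y) + 31 = (y + y**2) + 31 = 31 + y + y**2)
r(6*u(P))*413 = (31 + 6*5 + (6*5)**2)*413 = (31 + 30 + 30**2)*413 = (31 + 30 + 900)*413 = 961*413 = 396893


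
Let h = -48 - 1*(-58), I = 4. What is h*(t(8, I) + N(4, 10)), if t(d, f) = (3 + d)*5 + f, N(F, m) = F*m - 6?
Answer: 930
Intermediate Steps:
N(F, m) = -6 + F*m
t(d, f) = 15 + f + 5*d (t(d, f) = (15 + 5*d) + f = 15 + f + 5*d)
h = 10 (h = -48 + 58 = 10)
h*(t(8, I) + N(4, 10)) = 10*((15 + 4 + 5*8) + (-6 + 4*10)) = 10*((15 + 4 + 40) + (-6 + 40)) = 10*(59 + 34) = 10*93 = 930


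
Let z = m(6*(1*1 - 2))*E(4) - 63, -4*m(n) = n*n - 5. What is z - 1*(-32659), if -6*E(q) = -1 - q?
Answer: 782149/24 ≈ 32590.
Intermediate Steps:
m(n) = 5/4 - n²/4 (m(n) = -(n*n - 5)/4 = -(n² - 5)/4 = -(-5 + n²)/4 = 5/4 - n²/4)
E(q) = ⅙ + q/6 (E(q) = -(-1 - q)/6 = ⅙ + q/6)
z = -1667/24 (z = (5/4 - 36*(1*1 - 2)²/4)*(⅙ + (⅙)*4) - 63 = (5/4 - 36*(1 - 2)²/4)*(⅙ + ⅔) - 63 = (5/4 - (6*(-1))²/4)*(⅚) - 63 = (5/4 - ¼*(-6)²)*(⅚) - 63 = (5/4 - ¼*36)*(⅚) - 63 = (5/4 - 9)*(⅚) - 63 = -31/4*⅚ - 63 = -155/24 - 63 = -1667/24 ≈ -69.458)
z - 1*(-32659) = -1667/24 - 1*(-32659) = -1667/24 + 32659 = 782149/24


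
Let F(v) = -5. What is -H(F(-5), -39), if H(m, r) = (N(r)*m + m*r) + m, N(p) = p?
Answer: -385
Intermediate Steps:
H(m, r) = m + 2*m*r (H(m, r) = (r*m + m*r) + m = (m*r + m*r) + m = 2*m*r + m = m + 2*m*r)
-H(F(-5), -39) = -(-5)*(1 + 2*(-39)) = -(-5)*(1 - 78) = -(-5)*(-77) = -1*385 = -385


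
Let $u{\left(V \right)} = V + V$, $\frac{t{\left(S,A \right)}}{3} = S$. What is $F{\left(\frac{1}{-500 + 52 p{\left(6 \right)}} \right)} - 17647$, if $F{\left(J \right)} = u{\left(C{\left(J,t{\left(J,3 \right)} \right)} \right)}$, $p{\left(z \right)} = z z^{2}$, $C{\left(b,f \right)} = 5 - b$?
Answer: $- \frac{94640143}{5366} \approx -17637.0$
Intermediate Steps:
$t{\left(S,A \right)} = 3 S$
$p{\left(z \right)} = z^{3}$
$u{\left(V \right)} = 2 V$
$F{\left(J \right)} = 10 - 2 J$ ($F{\left(J \right)} = 2 \left(5 - J\right) = 10 - 2 J$)
$F{\left(\frac{1}{-500 + 52 p{\left(6 \right)}} \right)} - 17647 = \left(10 - \frac{2}{-500 + 52 \cdot 6^{3}}\right) - 17647 = \left(10 - \frac{2}{-500 + 52 \cdot 216}\right) - 17647 = \left(10 - \frac{2}{-500 + 11232}\right) - 17647 = \left(10 - \frac{2}{10732}\right) - 17647 = \left(10 - \frac{1}{5366}\right) - 17647 = \frac{53659}{5366} - 17647 = - \frac{94640143}{5366}$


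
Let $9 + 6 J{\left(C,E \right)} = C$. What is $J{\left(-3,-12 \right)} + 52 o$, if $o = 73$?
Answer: $3794$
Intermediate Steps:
$J{\left(C,E \right)} = - \frac{3}{2} + \frac{C}{6}$
$J{\left(-3,-12 \right)} + 52 o = \left(- \frac{3}{2} + \frac{1}{6} \left(-3\right)\right) + 52 \cdot 73 = \left(- \frac{3}{2} - \frac{1}{2}\right) + 3796 = -2 + 3796 = 3794$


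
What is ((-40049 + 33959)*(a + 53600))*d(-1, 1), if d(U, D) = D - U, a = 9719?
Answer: -771225420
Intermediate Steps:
((-40049 + 33959)*(a + 53600))*d(-1, 1) = ((-40049 + 33959)*(9719 + 53600))*(1 - 1*(-1)) = (-6090*63319)*(1 + 1) = -385612710*2 = -771225420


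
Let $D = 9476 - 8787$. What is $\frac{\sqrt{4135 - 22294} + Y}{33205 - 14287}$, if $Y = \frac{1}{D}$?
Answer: $\frac{1}{13034502} + \frac{i \sqrt{18159}}{18918} \approx 7.672 \cdot 10^{-8} + 0.0071231 i$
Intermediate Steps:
$D = 689$
$Y = \frac{1}{689} \approx 0.0014514$
$\frac{\sqrt{4135 - 22294} + Y}{33205 - 14287} = \frac{\sqrt{4135 - 22294} + \frac{1}{689}}{33205 - 14287} = \frac{\sqrt{-18159} + \frac{1}{689}}{18918} = \left(i \sqrt{18159} + \frac{1}{689}\right) \frac{1}{18918} = \left(\frac{1}{689} + i \sqrt{18159}\right) \frac{1}{18918} = \frac{1}{13034502} + \frac{i \sqrt{18159}}{18918}$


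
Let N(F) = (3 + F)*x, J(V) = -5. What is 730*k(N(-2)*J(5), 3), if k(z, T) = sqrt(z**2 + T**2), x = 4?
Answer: 730*sqrt(409) ≈ 14763.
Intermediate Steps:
N(F) = 12 + 4*F (N(F) = (3 + F)*4 = 12 + 4*F)
k(z, T) = sqrt(T**2 + z**2)
730*k(N(-2)*J(5), 3) = 730*sqrt(3**2 + ((12 + 4*(-2))*(-5))**2) = 730*sqrt(9 + ((12 - 8)*(-5))**2) = 730*sqrt(9 + (4*(-5))**2) = 730*sqrt(9 + (-20)**2) = 730*sqrt(9 + 400) = 730*sqrt(409)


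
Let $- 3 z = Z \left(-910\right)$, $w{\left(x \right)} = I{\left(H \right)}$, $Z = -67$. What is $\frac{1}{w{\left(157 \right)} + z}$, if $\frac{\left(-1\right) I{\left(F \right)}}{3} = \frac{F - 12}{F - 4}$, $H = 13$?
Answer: $- \frac{3}{60971} \approx -4.9204 \cdot 10^{-5}$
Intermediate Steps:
$I{\left(F \right)} = - \frac{3 \left(-12 + F\right)}{-4 + F}$ ($I{\left(F \right)} = - 3 \frac{F - 12}{F - 4} = - 3 \frac{-12 + F}{-4 + F} = - \frac{3 \left(-12 + F\right)}{-4 + F}$)
$w{\left(x \right)} = - \frac{1}{3}$ ($w{\left(x \right)} = \frac{3 \left(12 - 13\right)}{-4 + 13} = \frac{3 \left(12 - 13\right)}{9} = 3 \cdot \frac{1}{9} \left(-1\right) = - \frac{1}{3}$)
$z = - \frac{60970}{3}$ ($z = - \frac{\left(-67\right) \left(-910\right)}{3} = \left(- \frac{1}{3}\right) 60970 = - \frac{60970}{3} \approx -20323.0$)
$\frac{1}{w{\left(157 \right)} + z} = \frac{1}{- \frac{1}{3} - \frac{60970}{3}} = \frac{1}{- \frac{60971}{3}} = - \frac{3}{60971}$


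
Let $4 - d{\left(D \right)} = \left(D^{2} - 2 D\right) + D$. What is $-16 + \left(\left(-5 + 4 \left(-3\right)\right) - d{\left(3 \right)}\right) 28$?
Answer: $-436$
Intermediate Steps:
$d{\left(D \right)} = 4 + D - D^{2}$ ($d{\left(D \right)} = 4 - \left(\left(D^{2} - 2 D\right) + D\right) = 4 - \left(D^{2} - D\right) = 4 + D - D^{2}$)
$-16 + \left(\left(-5 + 4 \left(-3\right)\right) - d{\left(3 \right)}\right) 28 = -16 + \left(\left(-5 + 4 \left(-3\right)\right) - \left(4 + 3 - 3^{2}\right)\right) 28 = -16 + \left(\left(-5 - 12\right) - \left(4 + 3 - 9\right)\right) 28 = -16 + \left(-17 - \left(4 + 3 - 9\right)\right) 28 = -16 + \left(-17 - -2\right) 28 = -16 + \left(-17 + 2\right) 28 = -16 - 420 = -436$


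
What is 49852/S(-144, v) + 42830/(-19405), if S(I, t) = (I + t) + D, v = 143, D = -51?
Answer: -48480261/50453 ≈ -960.90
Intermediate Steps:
S(I, t) = -51 + I + t (S(I, t) = (I + t) - 51 = -51 + I + t)
49852/S(-144, v) + 42830/(-19405) = 49852/(-51 - 144 + 143) + 42830/(-19405) = 49852/(-52) + 42830*(-1/19405) = 49852*(-1/52) - 8566/3881 = -12463/13 - 8566/3881 = -48480261/50453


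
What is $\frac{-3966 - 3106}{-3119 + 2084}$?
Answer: $\frac{7072}{1035} \approx 6.8328$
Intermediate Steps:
$\frac{-3966 - 3106}{-3119 + 2084} = - \frac{7072}{-1035} = \left(-7072\right) \left(- \frac{1}{1035}\right) = \frac{7072}{1035}$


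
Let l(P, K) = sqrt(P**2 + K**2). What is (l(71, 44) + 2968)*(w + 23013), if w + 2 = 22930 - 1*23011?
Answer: 68056240 + 22930*sqrt(6977) ≈ 6.9972e+7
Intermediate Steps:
w = -83 (w = -2 + (22930 - 1*23011) = -2 + (22930 - 23011) = -2 - 81 = -83)
l(P, K) = sqrt(K**2 + P**2)
(l(71, 44) + 2968)*(w + 23013) = (sqrt(44**2 + 71**2) + 2968)*(-83 + 23013) = (sqrt(1936 + 5041) + 2968)*22930 = (sqrt(6977) + 2968)*22930 = (2968 + sqrt(6977))*22930 = 68056240 + 22930*sqrt(6977)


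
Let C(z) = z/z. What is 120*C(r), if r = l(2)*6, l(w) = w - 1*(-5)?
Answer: 120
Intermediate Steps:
l(w) = 5 + w (l(w) = w + 5 = 5 + w)
r = 42 (r = (5 + 2)*6 = 7*6 = 42)
C(z) = 1
120*C(r) = 120*1 = 120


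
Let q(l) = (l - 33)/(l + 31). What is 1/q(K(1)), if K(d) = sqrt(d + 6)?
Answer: -515/541 - 32*sqrt(7)/541 ≈ -1.1084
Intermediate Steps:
K(d) = sqrt(6 + d)
q(l) = (-33 + l)/(31 + l)
1/q(K(1)) = 1/((-33 + sqrt(6 + 1))/(31 + sqrt(6 + 1))) = 1/((-33 + sqrt(7))/(31 + sqrt(7))) = (31 + sqrt(7))/(-33 + sqrt(7))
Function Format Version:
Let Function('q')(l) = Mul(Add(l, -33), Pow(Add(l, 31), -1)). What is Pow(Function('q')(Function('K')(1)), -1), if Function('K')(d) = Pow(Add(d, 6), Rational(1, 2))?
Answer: Add(Rational(-515, 541), Mul(Rational(-32, 541), Pow(7, Rational(1, 2)))) ≈ -1.1084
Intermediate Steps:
Function('K')(d) = Pow(Add(6, d), Rational(1, 2))
Function('q')(l) = Mul(Pow(Add(31, l), -1), Add(-33, l)) (Function('q')(l) = Mul(Add(-33, l), Pow(Add(31, l), -1)) = Mul(Pow(Add(31, l), -1), Add(-33, l)))
Pow(Function('q')(Function('K')(1)), -1) = Pow(Mul(Pow(Add(31, Pow(Add(6, 1), Rational(1, 2))), -1), Add(-33, Pow(Add(6, 1), Rational(1, 2)))), -1) = Pow(Mul(Pow(Add(31, Pow(7, Rational(1, 2))), -1), Add(-33, Pow(7, Rational(1, 2)))), -1) = Mul(Pow(Add(-33, Pow(7, Rational(1, 2))), -1), Add(31, Pow(7, Rational(1, 2))))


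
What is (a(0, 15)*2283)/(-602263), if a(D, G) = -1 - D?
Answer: 2283/602263 ≈ 0.0037907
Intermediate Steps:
(a(0, 15)*2283)/(-602263) = ((-1 - 1*0)*2283)/(-602263) = ((-1 + 0)*2283)*(-1/602263) = -1*2283*(-1/602263) = -2283*(-1/602263) = 2283/602263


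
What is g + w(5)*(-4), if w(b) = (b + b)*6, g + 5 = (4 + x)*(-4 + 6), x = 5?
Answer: -227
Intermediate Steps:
g = 13 (g = -5 + (4 + 5)*(-4 + 6) = -5 + 9*2 = -5 + 18 = 13)
w(b) = 12*b (w(b) = (2*b)*6 = 12*b)
g + w(5)*(-4) = 13 + (12*5)*(-4) = 13 + 60*(-4) = 13 - 240 = -227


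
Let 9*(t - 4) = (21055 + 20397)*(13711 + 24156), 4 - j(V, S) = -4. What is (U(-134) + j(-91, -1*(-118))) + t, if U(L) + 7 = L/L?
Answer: 1569662938/9 ≈ 1.7441e+8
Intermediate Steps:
U(L) = -6 (U(L) = -7 + L/L = -7 + 1 = -6)
j(V, S) = 8 (j(V, S) = 4 - 1*(-4) = 4 + 4 = 8)
t = 1569662920/9 (t = 4 + ((21055 + 20397)*(13711 + 24156))/9 = 4 + (41452*37867)/9 = 4 + (⅑)*1569662884 = 4 + 1569662884/9 = 1569662920/9 ≈ 1.7441e+8)
(U(-134) + j(-91, -1*(-118))) + t = (-6 + 8) + 1569662920/9 = 2 + 1569662920/9 = 1569662938/9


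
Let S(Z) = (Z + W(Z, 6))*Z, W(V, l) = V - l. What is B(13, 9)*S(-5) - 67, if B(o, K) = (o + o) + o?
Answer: 3053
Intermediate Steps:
S(Z) = Z*(-6 + 2*Z) (S(Z) = (Z + (Z - 1*6))*Z = (Z + (Z - 6))*Z = (Z + (-6 + Z))*Z = (-6 + 2*Z)*Z = Z*(-6 + 2*Z))
B(o, K) = 3*o (B(o, K) = 2*o + o = 3*o)
B(13, 9)*S(-5) - 67 = (3*13)*(2*(-5)*(-3 - 5)) - 67 = 39*(2*(-5)*(-8)) - 67 = 39*80 - 67 = 3120 - 67 = 3053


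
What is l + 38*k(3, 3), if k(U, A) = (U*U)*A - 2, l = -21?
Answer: 929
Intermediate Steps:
k(U, A) = -2 + A*U² (k(U, A) = U²*A - 2 = A*U² - 2 = -2 + A*U²)
l + 38*k(3, 3) = -21 + 38*(-2 + 3*3²) = -21 + 38*(-2 + 3*9) = -21 + 38*(-2 + 27) = -21 + 38*25 = -21 + 950 = 929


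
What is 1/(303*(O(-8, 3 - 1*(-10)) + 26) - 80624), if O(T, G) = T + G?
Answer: -1/71231 ≈ -1.4039e-5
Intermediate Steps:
O(T, G) = G + T
1/(303*(O(-8, 3 - 1*(-10)) + 26) - 80624) = 1/(303*(((3 - 1*(-10)) - 8) + 26) - 80624) = 1/(303*(((3 + 10) - 8) + 26) - 80624) = 1/(303*((13 - 8) + 26) - 80624) = 1/(303*(5 + 26) - 80624) = 1/(303*31 - 80624) = 1/(9393 - 80624) = 1/(-71231) = -1/71231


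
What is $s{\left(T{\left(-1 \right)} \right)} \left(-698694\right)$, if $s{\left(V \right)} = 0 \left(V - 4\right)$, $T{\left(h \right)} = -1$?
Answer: $0$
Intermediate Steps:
$s{\left(V \right)} = 0$ ($s{\left(V \right)} = 0 \left(-4 + V\right) = 0$)
$s{\left(T{\left(-1 \right)} \right)} \left(-698694\right) = 0 \left(-698694\right) = 0$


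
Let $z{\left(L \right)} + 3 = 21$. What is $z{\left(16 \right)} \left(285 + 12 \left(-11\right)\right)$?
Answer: $2754$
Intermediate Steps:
$z{\left(L \right)} = 18$ ($z{\left(L \right)} = -3 + 21 = 18$)
$z{\left(16 \right)} \left(285 + 12 \left(-11\right)\right) = 18 \left(285 + 12 \left(-11\right)\right) = 18 \left(285 - 132\right) = 18 \cdot 153 = 2754$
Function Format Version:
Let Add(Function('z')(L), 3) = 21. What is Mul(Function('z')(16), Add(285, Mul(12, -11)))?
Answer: 2754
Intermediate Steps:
Function('z')(L) = 18 (Function('z')(L) = Add(-3, 21) = 18)
Mul(Function('z')(16), Add(285, Mul(12, -11))) = Mul(18, Add(285, Mul(12, -11))) = Mul(18, Add(285, -132)) = Mul(18, 153) = 2754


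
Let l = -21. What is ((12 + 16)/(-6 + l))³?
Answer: -21952/19683 ≈ -1.1153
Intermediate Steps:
((12 + 16)/(-6 + l))³ = ((12 + 16)/(-6 - 21))³ = (28/(-27))³ = (28*(-1/27))³ = (-28/27)³ = -21952/19683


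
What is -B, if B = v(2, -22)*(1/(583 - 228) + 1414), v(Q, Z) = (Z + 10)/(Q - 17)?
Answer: -2007884/1775 ≈ -1131.2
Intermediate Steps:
v(Q, Z) = (10 + Z)/(-17 + Q)
B = 2007884/1775 (B = ((10 - 22)/(-17 + 2))*(1/(583 - 228) + 1414) = (-12/(-15))*(1/355 + 1414) = (-1/15*(-12))*(1/355 + 1414) = (4/5)*(501971/355) = 2007884/1775 ≈ 1131.2)
-B = -1*2007884/1775 = -2007884/1775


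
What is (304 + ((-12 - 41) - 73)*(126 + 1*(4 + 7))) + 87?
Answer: -16871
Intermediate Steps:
(304 + ((-12 - 41) - 73)*(126 + 1*(4 + 7))) + 87 = (304 + (-53 - 73)*(126 + 1*11)) + 87 = (304 - 126*(126 + 11)) + 87 = (304 - 126*137) + 87 = (304 - 17262) + 87 = -16958 + 87 = -16871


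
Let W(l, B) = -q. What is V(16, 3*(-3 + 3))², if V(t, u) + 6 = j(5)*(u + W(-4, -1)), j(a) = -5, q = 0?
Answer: 36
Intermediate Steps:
W(l, B) = 0 (W(l, B) = -1*0 = 0)
V(t, u) = -6 - 5*u (V(t, u) = -6 - 5*(u + 0) = -6 - 5*u)
V(16, 3*(-3 + 3))² = (-6 - 15*(-3 + 3))² = (-6 - 15*0)² = (-6 - 5*0)² = (-6 + 0)² = (-6)² = 36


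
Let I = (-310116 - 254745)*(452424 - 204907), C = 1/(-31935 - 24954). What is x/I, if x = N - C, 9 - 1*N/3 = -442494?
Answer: -75520659502/7953804698093793 ≈ -9.4949e-6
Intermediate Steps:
N = 1327509 (N = 27 - 3*(-442494) = 27 + 1327482 = 1327509)
C = -1/56889 (C = 1/(-56889) = -1/56889 ≈ -1.7578e-5)
x = 75520659502/56889 (x = 1327509 - 1*(-1/56889) = 1327509 + 1/56889 = 75520659502/56889 ≈ 1.3275e+6)
I = -139812700137 (I = -564861*247517 = -139812700137)
x/I = (75520659502/56889)/(-139812700137) = (75520659502/56889)*(-1/139812700137) = -75520659502/7953804698093793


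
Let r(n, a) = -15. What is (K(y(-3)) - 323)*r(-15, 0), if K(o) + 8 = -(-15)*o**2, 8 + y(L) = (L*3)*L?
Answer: -76260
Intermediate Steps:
y(L) = -8 + 3*L**2 (y(L) = -8 + (L*3)*L = -8 + (3*L)*L = -8 + 3*L**2)
K(o) = -8 + 15*o**2 (K(o) = -8 - (-15)*o**2 = -8 + 15*o**2)
(K(y(-3)) - 323)*r(-15, 0) = ((-8 + 15*(-8 + 3*(-3)**2)**2) - 323)*(-15) = ((-8 + 15*(-8 + 3*9)**2) - 323)*(-15) = ((-8 + 15*(-8 + 27)**2) - 323)*(-15) = ((-8 + 15*19**2) - 323)*(-15) = ((-8 + 15*361) - 323)*(-15) = ((-8 + 5415) - 323)*(-15) = (5407 - 323)*(-15) = 5084*(-15) = -76260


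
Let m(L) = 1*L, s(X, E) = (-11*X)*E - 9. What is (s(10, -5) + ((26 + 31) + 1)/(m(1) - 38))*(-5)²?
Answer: 498975/37 ≈ 13486.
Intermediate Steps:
s(X, E) = -9 - 11*E*X (s(X, E) = -11*E*X - 9 = -9 - 11*E*X)
m(L) = L
(s(10, -5) + ((26 + 31) + 1)/(m(1) - 38))*(-5)² = ((-9 - 11*(-5)*10) + ((26 + 31) + 1)/(1 - 38))*(-5)² = ((-9 + 550) + (57 + 1)/(-37))*25 = (541 + 58*(-1/37))*25 = (541 - 58/37)*25 = (19959/37)*25 = 498975/37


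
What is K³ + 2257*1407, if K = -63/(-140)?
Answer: 25404792729/8000 ≈ 3.1756e+6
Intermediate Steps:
K = 9/20 (K = -63*(-1/140) = 9/20 ≈ 0.45000)
K³ + 2257*1407 = (9/20)³ + 2257*1407 = 729/8000 + 3175599 = 25404792729/8000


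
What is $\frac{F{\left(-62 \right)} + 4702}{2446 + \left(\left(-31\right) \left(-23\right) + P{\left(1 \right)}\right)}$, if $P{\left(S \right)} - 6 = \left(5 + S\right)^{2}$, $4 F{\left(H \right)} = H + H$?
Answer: $\frac{1557}{1067} \approx 1.4592$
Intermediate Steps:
$F{\left(H \right)} = \frac{H}{2}$ ($F{\left(H \right)} = \frac{H + H}{4} = \frac{2 H}{4} = \frac{H}{2}$)
$P{\left(S \right)} = 6 + \left(5 + S\right)^{2}$
$\frac{F{\left(-62 \right)} + 4702}{2446 + \left(\left(-31\right) \left(-23\right) + P{\left(1 \right)}\right)} = \frac{\frac{1}{2} \left(-62\right) + 4702}{2446 + \left(\left(-31\right) \left(-23\right) + \left(6 + \left(5 + 1\right)^{2}\right)\right)} = \frac{-31 + 4702}{2446 + \left(713 + \left(6 + 6^{2}\right)\right)} = \frac{4671}{2446 + \left(713 + \left(6 + 36\right)\right)} = \frac{4671}{2446 + \left(713 + 42\right)} = \frac{4671}{2446 + 755} = \frac{4671}{3201} = 4671 \cdot \frac{1}{3201} = \frac{1557}{1067}$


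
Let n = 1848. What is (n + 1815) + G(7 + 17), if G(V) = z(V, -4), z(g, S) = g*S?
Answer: 3567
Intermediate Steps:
z(g, S) = S*g
G(V) = -4*V
(n + 1815) + G(7 + 17) = (1848 + 1815) - 4*(7 + 17) = 3663 - 4*24 = 3663 - 96 = 3567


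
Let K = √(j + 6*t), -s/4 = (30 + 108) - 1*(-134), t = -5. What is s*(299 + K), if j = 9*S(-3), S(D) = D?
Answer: -325312 - 1088*I*√57 ≈ -3.2531e+5 - 8214.2*I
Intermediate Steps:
s = -1088 (s = -4*((30 + 108) - 1*(-134)) = -4*(138 + 134) = -4*272 = -1088)
j = -27 (j = 9*(-3) = -27)
K = I*√57 (K = √(-27 + 6*(-5)) = √(-27 - 30) = √(-57) = I*√57 ≈ 7.5498*I)
s*(299 + K) = -1088*(299 + I*√57) = -325312 - 1088*I*√57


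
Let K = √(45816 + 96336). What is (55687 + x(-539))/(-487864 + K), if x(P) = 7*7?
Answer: -3398948488/29751392543 - 13934*√35538/29751392543 ≈ -0.11433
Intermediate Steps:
K = 2*√35538 (K = √142152 = 2*√35538 ≈ 377.03)
x(P) = 49
(55687 + x(-539))/(-487864 + K) = (55687 + 49)/(-487864 + 2*√35538) = 55736/(-487864 + 2*√35538)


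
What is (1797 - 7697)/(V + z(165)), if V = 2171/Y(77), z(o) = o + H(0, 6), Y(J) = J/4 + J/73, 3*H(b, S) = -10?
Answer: -104943300/4777361 ≈ -21.967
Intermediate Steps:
H(b, S) = -10/3 (H(b, S) = (⅓)*(-10) = -10/3)
Y(J) = 77*J/292 (Y(J) = J*(¼) + J*(1/73) = J/4 + J/73 = 77*J/292)
z(o) = -10/3 + o (z(o) = o - 10/3 = -10/3 + o)
V = 633932/5929 (V = 2171/(((77/292)*77)) = 2171/(5929/292) = 2171*(292/5929) = 633932/5929 ≈ 106.92)
(1797 - 7697)/(V + z(165)) = (1797 - 7697)/(633932/5929 + (-10/3 + 165)) = -5900/(633932/5929 + 485/3) = -5900/4777361/17787 = -5900*17787/4777361 = -104943300/4777361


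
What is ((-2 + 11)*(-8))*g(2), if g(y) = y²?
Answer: -288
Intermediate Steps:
((-2 + 11)*(-8))*g(2) = ((-2 + 11)*(-8))*2² = (9*(-8))*4 = -72*4 = -288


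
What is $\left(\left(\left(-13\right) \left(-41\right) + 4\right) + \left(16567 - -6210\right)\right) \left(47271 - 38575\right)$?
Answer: $202738544$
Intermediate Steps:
$\left(\left(\left(-13\right) \left(-41\right) + 4\right) + \left(16567 - -6210\right)\right) \left(47271 - 38575\right) = \left(\left(533 + 4\right) + \left(16567 + 6210\right)\right) 8696 = \left(537 + 22777\right) 8696 = 23314 \cdot 8696 = 202738544$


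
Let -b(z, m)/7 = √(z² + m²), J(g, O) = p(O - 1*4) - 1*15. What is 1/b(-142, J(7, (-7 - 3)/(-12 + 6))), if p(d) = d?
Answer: -3*√46045/644630 ≈ -0.00099862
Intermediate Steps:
J(g, O) = -19 + O (J(g, O) = (O - 1*4) - 1*15 = (O - 4) - 15 = (-4 + O) - 15 = -19 + O)
b(z, m) = -7*√(m² + z²) (b(z, m) = -7*√(z² + m²) = -7*√(m² + z²))
1/b(-142, J(7, (-7 - 3)/(-12 + 6))) = 1/(-7*√((-19 + (-7 - 3)/(-12 + 6))² + (-142)²)) = 1/(-7*√((-19 - 10/(-6))² + 20164)) = 1/(-7*√((-19 - 10*(-⅙))² + 20164)) = 1/(-7*√((-19 + 5/3)² + 20164)) = 1/(-7*√((-52/3)² + 20164)) = 1/(-7*√(2704/9 + 20164)) = 1/(-14*√46045/3) = -3*√46045/644630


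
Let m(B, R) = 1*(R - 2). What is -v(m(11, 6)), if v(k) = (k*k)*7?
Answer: -112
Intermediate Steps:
m(B, R) = -2 + R (m(B, R) = 1*(-2 + R) = -2 + R)
v(k) = 7*k² (v(k) = k²*7 = 7*k²)
-v(m(11, 6)) = -7*(-2 + 6)² = -7*4² = -7*16 = -1*112 = -112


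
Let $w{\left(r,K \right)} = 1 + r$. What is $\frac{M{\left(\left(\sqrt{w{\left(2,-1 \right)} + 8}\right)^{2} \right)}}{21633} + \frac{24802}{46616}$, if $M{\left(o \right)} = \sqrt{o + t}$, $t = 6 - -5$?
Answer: $\frac{12401}{23308} + \frac{\sqrt{22}}{21633} \approx 0.53227$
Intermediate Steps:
$t = 11$ ($t = 6 + 5 = 11$)
$M{\left(o \right)} = \sqrt{11 + o}$ ($M{\left(o \right)} = \sqrt{o + 11} = \sqrt{11 + o}$)
$\frac{M{\left(\left(\sqrt{w{\left(2,-1 \right)} + 8}\right)^{2} \right)}}{21633} + \frac{24802}{46616} = \frac{\sqrt{11 + \left(\sqrt{\left(1 + 2\right) + 8}\right)^{2}}}{21633} + \frac{24802}{46616} = \sqrt{11 + \left(\sqrt{3 + 8}\right)^{2}} \cdot \frac{1}{21633} + 24802 \cdot \frac{1}{46616} = \sqrt{11 + \left(\sqrt{11}\right)^{2}} \cdot \frac{1}{21633} + \frac{12401}{23308} = \sqrt{11 + 11} \cdot \frac{1}{21633} + \frac{12401}{23308} = \sqrt{22} \cdot \frac{1}{21633} + \frac{12401}{23308} = \frac{\sqrt{22}}{21633} + \frac{12401}{23308} = \frac{12401}{23308} + \frac{\sqrt{22}}{21633}$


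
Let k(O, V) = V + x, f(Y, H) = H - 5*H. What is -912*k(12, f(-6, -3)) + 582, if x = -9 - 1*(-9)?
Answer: -10362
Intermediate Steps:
x = 0 (x = -9 + 9 = 0)
f(Y, H) = -4*H
k(O, V) = V (k(O, V) = V + 0 = V)
-912*k(12, f(-6, -3)) + 582 = -(-3648)*(-3) + 582 = -912*12 + 582 = -10944 + 582 = -10362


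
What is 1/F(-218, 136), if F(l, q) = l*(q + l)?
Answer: 1/17876 ≈ 5.5941e-5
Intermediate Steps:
F(l, q) = l*(l + q)
1/F(-218, 136) = 1/(-218*(-218 + 136)) = 1/(-218*(-82)) = 1/17876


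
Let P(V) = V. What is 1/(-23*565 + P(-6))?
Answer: -1/13001 ≈ -7.6917e-5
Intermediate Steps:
1/(-23*565 + P(-6)) = 1/(-23*565 - 6) = 1/(-12995 - 6) = 1/(-13001) = -1/13001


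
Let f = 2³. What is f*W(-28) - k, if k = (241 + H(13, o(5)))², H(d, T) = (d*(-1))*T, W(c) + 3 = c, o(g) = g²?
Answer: -7304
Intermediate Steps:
W(c) = -3 + c
H(d, T) = -T*d (H(d, T) = (-d)*T = -T*d)
f = 8
k = 7056 (k = (241 - 1*5²*13)² = (241 - 1*25*13)² = (241 - 325)² = (-84)² = 7056)
f*W(-28) - k = 8*(-3 - 28) - 1*7056 = 8*(-31) - 7056 = -248 - 7056 = -7304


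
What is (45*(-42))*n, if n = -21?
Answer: 39690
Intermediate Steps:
(45*(-42))*n = (45*(-42))*(-21) = -1890*(-21) = 39690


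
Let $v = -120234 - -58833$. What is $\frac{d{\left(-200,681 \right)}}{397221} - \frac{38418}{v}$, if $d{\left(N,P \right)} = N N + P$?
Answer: $\frac{5919430153}{8129922207} \approx 0.7281$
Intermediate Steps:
$v = -61401$ ($v = -120234 + 58833 = -61401$)
$d{\left(N,P \right)} = P + N^{2}$ ($d{\left(N,P \right)} = N^{2} + P = P + N^{2}$)
$\frac{d{\left(-200,681 \right)}}{397221} - \frac{38418}{v} = \frac{681 + \left(-200\right)^{2}}{397221} - \frac{38418}{-61401} = \left(681 + 40000\right) \frac{1}{397221} - - \frac{12806}{20467} = 40681 \cdot \frac{1}{397221} + \frac{12806}{20467} = \frac{40681}{397221} + \frac{12806}{20467} = \frac{5919430153}{8129922207}$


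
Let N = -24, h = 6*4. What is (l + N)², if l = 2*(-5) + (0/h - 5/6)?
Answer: 43681/36 ≈ 1213.4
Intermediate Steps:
h = 24
l = -65/6 (l = 2*(-5) + (0/24 - 5/6) = -10 + (0*(1/24) - 5*⅙) = -10 + (0 - ⅚) = -10 - ⅚ = -65/6 ≈ -10.833)
(l + N)² = (-65/6 - 24)² = (-209/6)² = 43681/36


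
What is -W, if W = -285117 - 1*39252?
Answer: 324369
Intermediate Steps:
W = -324369 (W = -285117 - 39252 = -324369)
-W = -1*(-324369) = 324369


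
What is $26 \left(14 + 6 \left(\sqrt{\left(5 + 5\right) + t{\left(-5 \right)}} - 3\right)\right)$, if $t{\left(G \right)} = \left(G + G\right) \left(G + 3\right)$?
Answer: $-104 + 156 \sqrt{30} \approx 750.45$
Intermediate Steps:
$t{\left(G \right)} = 2 G \left(3 + G\right)$
$26 \left(14 + 6 \left(\sqrt{\left(5 + 5\right) + t{\left(-5 \right)}} - 3\right)\right) = 26 \left(14 + 6 \left(\sqrt{\left(5 + 5\right) + 2 \left(-5\right) \left(3 - 5\right)} - 3\right)\right) = 26 \left(14 + 6 \left(\sqrt{10 + 2 \left(-5\right) \left(-2\right)} - 3\right)\right) = 26 \left(14 + 6 \left(\sqrt{10 + 20} - 3\right)\right) = 26 \left(14 + 6 \left(\sqrt{30} - 3\right)\right) = 26 \left(14 + 6 \left(-3 + \sqrt{30}\right)\right) = 26 \left(14 - \left(18 - 6 \sqrt{30}\right)\right) = 26 \left(-4 + 6 \sqrt{30}\right) = -104 + 156 \sqrt{30}$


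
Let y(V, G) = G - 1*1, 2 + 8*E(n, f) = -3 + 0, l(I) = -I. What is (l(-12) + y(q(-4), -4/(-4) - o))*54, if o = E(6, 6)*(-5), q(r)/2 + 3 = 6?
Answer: 1917/4 ≈ 479.25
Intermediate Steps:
q(r) = 6 (q(r) = -6 + 2*6 = -6 + 12 = 6)
E(n, f) = -5/8 (E(n, f) = -¼ + (-3 + 0)/8 = -¼ + (⅛)*(-3) = -¼ - 3/8 = -5/8)
o = 25/8 (o = -5/8*(-5) = 25/8 ≈ 3.1250)
y(V, G) = -1 + G (y(V, G) = G - 1 = -1 + G)
(l(-12) + y(q(-4), -4/(-4) - o))*54 = (-1*(-12) + (-1 + (-4/(-4) - 1*25/8)))*54 = (12 + (-1 + (-4*(-¼) - 25/8)))*54 = (12 + (-1 + (1 - 25/8)))*54 = (12 + (-1 - 17/8))*54 = (12 - 25/8)*54 = (71/8)*54 = 1917/4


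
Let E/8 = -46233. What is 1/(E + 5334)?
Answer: -1/364530 ≈ -2.7433e-6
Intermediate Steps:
E = -369864 (E = 8*(-46233) = -369864)
1/(E + 5334) = 1/(-369864 + 5334) = 1/(-364530) = -1/364530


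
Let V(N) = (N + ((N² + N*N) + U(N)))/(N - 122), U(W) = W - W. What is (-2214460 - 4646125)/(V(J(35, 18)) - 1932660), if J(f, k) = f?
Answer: 119374179/33628781 ≈ 3.5498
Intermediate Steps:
U(W) = 0
V(N) = (N + 2*N²)/(-122 + N) (V(N) = (N + ((N² + N*N) + 0))/(N - 122) = (N + ((N² + N²) + 0))/(-122 + N) = (N + (2*N² + 0))/(-122 + N) = (N + 2*N²)/(-122 + N))
(-2214460 - 4646125)/(V(J(35, 18)) - 1932660) = (-2214460 - 4646125)/(35*(1 + 2*35)/(-122 + 35) - 1932660) = -6860585/(35*(1 + 70)/(-87) - 1932660) = -6860585/(35*(-1/87)*71 - 1932660) = -6860585/(-2485/87 - 1932660) = -6860585/(-168143905/87) = -6860585*(-87/168143905) = 119374179/33628781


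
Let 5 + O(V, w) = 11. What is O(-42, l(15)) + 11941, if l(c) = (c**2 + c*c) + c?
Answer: 11947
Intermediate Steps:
l(c) = c + 2*c**2 (l(c) = (c**2 + c**2) + c = 2*c**2 + c = c + 2*c**2)
O(V, w) = 6 (O(V, w) = -5 + 11 = 6)
O(-42, l(15)) + 11941 = 6 + 11941 = 11947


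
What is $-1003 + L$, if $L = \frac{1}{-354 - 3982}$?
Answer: $- \frac{4349009}{4336} \approx -1003.0$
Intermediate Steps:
$L = - \frac{1}{4336}$ ($L = \frac{1}{-4336} = - \frac{1}{4336} \approx -0.00023063$)
$-1003 + L = -1003 - \frac{1}{4336} = - \frac{4349009}{4336}$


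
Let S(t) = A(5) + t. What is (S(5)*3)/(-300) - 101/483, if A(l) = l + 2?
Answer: -3974/12075 ≈ -0.32911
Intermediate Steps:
A(l) = 2 + l
S(t) = 7 + t (S(t) = (2 + 5) + t = 7 + t)
(S(5)*3)/(-300) - 101/483 = ((7 + 5)*3)/(-300) - 101/483 = (12*3)*(-1/300) - 101*1/483 = 36*(-1/300) - 101/483 = -3/25 - 101/483 = -3974/12075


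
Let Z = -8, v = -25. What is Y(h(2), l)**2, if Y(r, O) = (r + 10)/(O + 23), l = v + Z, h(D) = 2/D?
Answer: 121/100 ≈ 1.2100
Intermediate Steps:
l = -33 (l = -25 - 8 = -33)
Y(r, O) = (10 + r)/(23 + O)
Y(h(2), l)**2 = ((10 + 2/2)/(23 - 33))**2 = ((10 + 2*(1/2))/(-10))**2 = (-(10 + 1)/10)**2 = (-1/10*11)**2 = (-11/10)**2 = 121/100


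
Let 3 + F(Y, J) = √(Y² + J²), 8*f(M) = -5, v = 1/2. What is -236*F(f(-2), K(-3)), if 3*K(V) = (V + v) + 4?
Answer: 708 - 59*√41/2 ≈ 519.11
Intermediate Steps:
v = ½ ≈ 0.50000
f(M) = -5/8 (f(M) = (⅛)*(-5) = -5/8)
K(V) = 3/2 + V/3 (K(V) = ((V + ½) + 4)/3 = ((½ + V) + 4)/3 = (9/2 + V)/3 = 3/2 + V/3)
F(Y, J) = -3 + √(J² + Y²) (F(Y, J) = -3 + √(Y² + J²) = -3 + √(J² + Y²))
-236*F(f(-2), K(-3)) = -236*(-3 + √((3/2 + (⅓)*(-3))² + (-5/8)²)) = -236*(-3 + √((3/2 - 1)² + 25/64)) = -236*(-3 + √((½)² + 25/64)) = -236*(-3 + √(¼ + 25/64)) = -236*(-3 + √(41/64)) = -236*(-3 + √41/8) = 708 - 59*√41/2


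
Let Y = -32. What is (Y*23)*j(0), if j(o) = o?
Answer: 0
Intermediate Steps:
(Y*23)*j(0) = -32*23*0 = -736*0 = 0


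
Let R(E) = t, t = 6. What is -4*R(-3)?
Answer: -24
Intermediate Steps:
R(E) = 6
-4*R(-3) = -4*6 = -24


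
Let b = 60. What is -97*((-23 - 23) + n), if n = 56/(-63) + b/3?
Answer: 23474/9 ≈ 2608.2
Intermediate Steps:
n = 172/9 (n = 56/(-63) + 60/3 = 56*(-1/63) + 60*(⅓) = -8/9 + 20 = 172/9 ≈ 19.111)
-97*((-23 - 23) + n) = -97*((-23 - 23) + 172/9) = -97*(-46 + 172/9) = -97*(-242/9) = 23474/9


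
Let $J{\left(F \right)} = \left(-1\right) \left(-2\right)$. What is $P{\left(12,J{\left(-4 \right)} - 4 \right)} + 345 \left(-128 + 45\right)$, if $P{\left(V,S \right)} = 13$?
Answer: $-28622$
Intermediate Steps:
$J{\left(F \right)} = 2$
$P{\left(12,J{\left(-4 \right)} - 4 \right)} + 345 \left(-128 + 45\right) = 13 + 345 \left(-128 + 45\right) = 13 + 345 \left(-83\right) = 13 - 28635 = -28622$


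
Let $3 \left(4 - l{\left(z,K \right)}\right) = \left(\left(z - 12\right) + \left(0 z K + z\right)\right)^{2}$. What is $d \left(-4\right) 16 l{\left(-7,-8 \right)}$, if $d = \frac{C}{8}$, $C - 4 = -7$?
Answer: $-5312$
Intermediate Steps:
$C = -3$ ($C = 4 - 7 = -3$)
$d = - \frac{3}{8} \approx -0.375$
$l{\left(z,K \right)} = 4 - \frac{\left(-12 + 2 z\right)^{2}}{3}$ ($l{\left(z,K \right)} = 4 - \frac{\left(\left(z - 12\right) + \left(0 z K + z\right)\right)^{2}}{3} = 4 - \frac{\left(\left(z - 12\right) + \left(0 K + z\right)\right)^{2}}{3} = 4 - \frac{\left(\left(-12 + z\right) + \left(0 + z\right)\right)^{2}}{3} = 4 - \frac{\left(\left(-12 + z\right) + z\right)^{2}}{3} = 4 - \frac{\left(-12 + 2 z\right)^{2}}{3}$)
$d \left(-4\right) 16 l{\left(-7,-8 \right)} = \left(- \frac{3}{8}\right) \left(-4\right) 16 \left(4 - \frac{4 \left(-6 - 7\right)^{2}}{3}\right) = \frac{3}{2} \cdot 16 \left(4 - \frac{4 \left(-13\right)^{2}}{3}\right) = 24 \left(4 - \frac{676}{3}\right) = 24 \left(- \frac{664}{3}\right) = -5312$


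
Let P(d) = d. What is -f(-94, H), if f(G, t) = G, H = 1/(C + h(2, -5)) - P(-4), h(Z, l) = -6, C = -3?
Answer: 94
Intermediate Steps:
H = 35/9 (H = 1/(-3 - 6) - 1*(-4) = 1/(-9) + 4 = -⅑ + 4 = 35/9 ≈ 3.8889)
-f(-94, H) = -1*(-94) = 94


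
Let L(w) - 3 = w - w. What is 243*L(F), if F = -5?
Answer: 729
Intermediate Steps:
L(w) = 3 (L(w) = 3 + (w - w) = 3 + 0 = 3)
243*L(F) = 243*3 = 729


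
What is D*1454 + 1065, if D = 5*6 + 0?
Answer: 44685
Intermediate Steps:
D = 30 (D = 30 + 0 = 30)
D*1454 + 1065 = 30*1454 + 1065 = 43620 + 1065 = 44685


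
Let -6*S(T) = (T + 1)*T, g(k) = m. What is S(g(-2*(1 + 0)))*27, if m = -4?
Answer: -54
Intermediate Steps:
g(k) = -4
S(T) = -T*(1 + T)/6 (S(T) = -(T + 1)*T/6 = -(1 + T)*T/6 = -T*(1 + T)/6)
S(g(-2*(1 + 0)))*27 = -⅙*(-4)*(1 - 4)*27 = -⅙*(-4)*(-3)*27 = -2*27 = -54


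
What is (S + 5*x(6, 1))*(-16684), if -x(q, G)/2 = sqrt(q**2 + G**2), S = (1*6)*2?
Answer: -200208 + 166840*sqrt(37) ≈ 8.1464e+5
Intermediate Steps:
S = 12 (S = 6*2 = 12)
x(q, G) = -2*sqrt(G**2 + q**2) (x(q, G) = -2*sqrt(q**2 + G**2) = -2*sqrt(G**2 + q**2))
(S + 5*x(6, 1))*(-16684) = (12 + 5*(-2*sqrt(1**2 + 6**2)))*(-16684) = (12 + 5*(-2*sqrt(1 + 36)))*(-16684) = (12 + 5*(-2*sqrt(37)))*(-16684) = (12 - 10*sqrt(37))*(-16684) = -200208 + 166840*sqrt(37)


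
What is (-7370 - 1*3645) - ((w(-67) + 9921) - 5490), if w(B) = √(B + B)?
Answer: -15446 - I*√134 ≈ -15446.0 - 11.576*I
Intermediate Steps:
w(B) = √2*√B (w(B) = √(2*B) = √2*√B)
(-7370 - 1*3645) - ((w(-67) + 9921) - 5490) = (-7370 - 1*3645) - ((√2*√(-67) + 9921) - 5490) = (-7370 - 3645) - ((√2*(I*√67) + 9921) - 5490) = -11015 - ((I*√134 + 9921) - 5490) = -11015 - ((9921 + I*√134) - 5490) = -11015 - (4431 + I*√134) = -11015 + (-4431 - I*√134) = -15446 - I*√134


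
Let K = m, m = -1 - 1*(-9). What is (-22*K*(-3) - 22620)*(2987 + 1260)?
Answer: -93824724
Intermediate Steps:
m = 8 (m = -1 + 9 = 8)
K = 8
(-22*K*(-3) - 22620)*(2987 + 1260) = (-22*8*(-3) - 22620)*(2987 + 1260) = (-176*(-3) - 22620)*4247 = (528 - 22620)*4247 = -22092*4247 = -93824724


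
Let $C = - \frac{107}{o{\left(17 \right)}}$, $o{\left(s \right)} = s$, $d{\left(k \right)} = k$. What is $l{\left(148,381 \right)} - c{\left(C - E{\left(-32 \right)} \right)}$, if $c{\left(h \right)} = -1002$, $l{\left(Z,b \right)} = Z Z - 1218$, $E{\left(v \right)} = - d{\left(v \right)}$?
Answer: $21688$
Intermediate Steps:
$E{\left(v \right)} = - v$
$C = - \frac{107}{17} \approx -6.2941$
$l{\left(Z,b \right)} = -1218 + Z^{2}$ ($l{\left(Z,b \right)} = Z^{2} - 1218 = -1218 + Z^{2}$)
$l{\left(148,381 \right)} - c{\left(C - E{\left(-32 \right)} \right)} = \left(-1218 + 148^{2}\right) - -1002 = \left(-1218 + 21904\right) + 1002 = 20686 + 1002 = 21688$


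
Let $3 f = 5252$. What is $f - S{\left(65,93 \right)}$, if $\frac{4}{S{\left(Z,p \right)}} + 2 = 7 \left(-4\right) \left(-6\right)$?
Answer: $\frac{435910}{249} \approx 1750.6$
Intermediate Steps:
$f = \frac{5252}{3}$ ($f = \frac{1}{3} \cdot 5252 = \frac{5252}{3} \approx 1750.7$)
$S{\left(Z,p \right)} = \frac{2}{83}$ ($S{\left(Z,p \right)} = \frac{4}{-2 + 7 \left(-4\right) \left(-6\right)} = \frac{4}{-2 - -168} = \frac{4}{-2 + 168} = \frac{4}{166} = 4 \cdot \frac{1}{166} = \frac{2}{83}$)
$f - S{\left(65,93 \right)} = \frac{5252}{3} - \frac{2}{83} = \frac{435910}{249}$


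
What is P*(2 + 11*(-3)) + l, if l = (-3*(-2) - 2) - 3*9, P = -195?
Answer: 6022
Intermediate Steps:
l = -23 (l = (6 - 2) - 27 = 4 - 27 = -23)
P*(2 + 11*(-3)) + l = -195*(2 + 11*(-3)) - 23 = -195*(2 - 33) - 23 = -195*(-31) - 23 = 6045 - 23 = 6022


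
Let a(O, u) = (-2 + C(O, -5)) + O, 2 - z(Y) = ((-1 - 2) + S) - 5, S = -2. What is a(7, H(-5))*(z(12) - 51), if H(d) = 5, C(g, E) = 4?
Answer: -351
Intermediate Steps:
z(Y) = 12 (z(Y) = 2 - (((-1 - 2) - 2) - 5) = 2 - ((-3 - 2) - 5) = 2 - (-5 - 5) = 2 - 1*(-10) = 2 + 10 = 12)
a(O, u) = 2 + O (a(O, u) = (-2 + 4) + O = 2 + O)
a(7, H(-5))*(z(12) - 51) = (2 + 7)*(12 - 51) = 9*(-39) = -351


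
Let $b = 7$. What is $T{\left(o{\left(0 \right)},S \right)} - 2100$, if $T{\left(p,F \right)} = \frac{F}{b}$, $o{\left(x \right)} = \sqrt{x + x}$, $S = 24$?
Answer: $- \frac{14676}{7} \approx -2096.6$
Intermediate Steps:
$o{\left(x \right)} = \sqrt{2} \sqrt{x}$ ($o{\left(x \right)} = \sqrt{2 x} = \sqrt{2} \sqrt{x}$)
$T{\left(p,F \right)} = \frac{F}{7}$
$T{\left(o{\left(0 \right)},S \right)} - 2100 = \frac{1}{7} \cdot 24 - 2100 = \frac{24}{7} - 2100 = - \frac{14676}{7}$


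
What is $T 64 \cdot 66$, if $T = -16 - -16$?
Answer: $0$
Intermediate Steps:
$T = 0$ ($T = -16 + 16 = 0$)
$T 64 \cdot 66 = 0 \cdot 64 \cdot 66 = 0 \cdot 66 = 0$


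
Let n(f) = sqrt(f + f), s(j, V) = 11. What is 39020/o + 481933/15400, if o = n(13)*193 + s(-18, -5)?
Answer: 460071278349/14912636200 + 7530860*sqrt(26)/968353 ≈ 70.506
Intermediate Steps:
n(f) = sqrt(2)*sqrt(f) (n(f) = sqrt(2*f) = sqrt(2)*sqrt(f))
o = 11 + 193*sqrt(26) (o = (sqrt(2)*sqrt(13))*193 + 11 = sqrt(26)*193 + 11 = 193*sqrt(26) + 11 = 11 + 193*sqrt(26) ≈ 995.11)
39020/o + 481933/15400 = 39020/(11 + 193*sqrt(26)) + 481933/15400 = 481933/15400 + 39020/(11 + 193*sqrt(26))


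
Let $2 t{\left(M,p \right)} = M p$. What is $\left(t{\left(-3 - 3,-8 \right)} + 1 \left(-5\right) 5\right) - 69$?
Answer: $-70$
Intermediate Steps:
$t{\left(M,p \right)} = \frac{M p}{2}$
$\left(t{\left(-3 - 3,-8 \right)} + 1 \left(-5\right) 5\right) - 69 = \left(\frac{1}{2} \left(-3 - 3\right) \left(-8\right) + 1 \left(-5\right) 5\right) - 69 = \left(\frac{1}{2} \left(-3 - 3\right) \left(-8\right) - 25\right) - 69 = \left(\frac{1}{2} \left(-6\right) \left(-8\right) - 25\right) - 69 = \left(24 - 25\right) - 69 = -1 - 69 = -70$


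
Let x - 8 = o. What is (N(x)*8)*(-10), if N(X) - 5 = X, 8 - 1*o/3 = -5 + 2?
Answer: -3680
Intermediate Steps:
o = 33 (o = 24 - 3*(-5 + 2) = 24 - 3*(-3) = 24 + 9 = 33)
x = 41 (x = 8 + 33 = 41)
N(X) = 5 + X
(N(x)*8)*(-10) = ((5 + 41)*8)*(-10) = (46*8)*(-10) = 368*(-10) = -3680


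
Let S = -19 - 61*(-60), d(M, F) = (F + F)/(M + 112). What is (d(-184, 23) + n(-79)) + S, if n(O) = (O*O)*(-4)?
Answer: -767651/36 ≈ -21324.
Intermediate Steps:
n(O) = -4*O² (n(O) = O²*(-4) = -4*O²)
d(M, F) = 2*F/(112 + M) (d(M, F) = (2*F)/(112 + M) = 2*F/(112 + M))
S = 3641 (S = -19 + 3660 = 3641)
(d(-184, 23) + n(-79)) + S = (2*23/(112 - 184) - 4*(-79)²) + 3641 = (2*23/(-72) - 4*6241) + 3641 = (2*23*(-1/72) - 24964) + 3641 = (-23/36 - 24964) + 3641 = -898727/36 + 3641 = -767651/36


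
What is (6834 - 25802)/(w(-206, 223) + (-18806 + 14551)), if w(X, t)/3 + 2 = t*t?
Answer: -9484/72463 ≈ -0.13088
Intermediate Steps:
w(X, t) = -6 + 3*t**2 (w(X, t) = -6 + 3*(t*t) = -6 + 3*t**2)
(6834 - 25802)/(w(-206, 223) + (-18806 + 14551)) = (6834 - 25802)/((-6 + 3*223**2) + (-18806 + 14551)) = -18968/((-6 + 3*49729) - 4255) = -18968/((-6 + 149187) - 4255) = -18968/(149181 - 4255) = -18968/144926 = -18968*1/144926 = -9484/72463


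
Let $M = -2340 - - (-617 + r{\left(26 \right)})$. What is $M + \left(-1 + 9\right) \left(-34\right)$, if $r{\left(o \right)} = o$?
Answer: $-3203$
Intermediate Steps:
$M = -2931$ ($M = -2340 - - (-617 + 26) = -2340 - \left(-1\right) \left(-591\right) = -2340 - 591 = -2931$)
$M + \left(-1 + 9\right) \left(-34\right) = -2931 + \left(-1 + 9\right) \left(-34\right) = -2931 + 8 \left(-34\right) = -2931 - 272 = -3203$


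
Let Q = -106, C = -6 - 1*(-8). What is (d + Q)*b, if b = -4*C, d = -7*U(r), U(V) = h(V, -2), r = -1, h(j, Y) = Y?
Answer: 736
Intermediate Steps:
C = 2 (C = -6 + 8 = 2)
U(V) = -2
d = 14 (d = -7*(-2) = 14)
b = -8 (b = -4*2 = -8)
(d + Q)*b = (14 - 106)*(-8) = -92*(-8) = 736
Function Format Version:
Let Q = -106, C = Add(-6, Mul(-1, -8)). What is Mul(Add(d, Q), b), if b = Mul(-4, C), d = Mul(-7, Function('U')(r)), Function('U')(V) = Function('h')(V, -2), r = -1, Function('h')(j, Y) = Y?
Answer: 736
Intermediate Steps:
C = 2 (C = Add(-6, 8) = 2)
Function('U')(V) = -2
d = 14 (d = Mul(-7, -2) = 14)
b = -8 (b = Mul(-4, 2) = -8)
Mul(Add(d, Q), b) = Mul(Add(14, -106), -8) = Mul(-92, -8) = 736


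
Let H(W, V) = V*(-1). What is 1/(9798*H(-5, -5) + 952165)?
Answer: 1/1001155 ≈ 9.9885e-7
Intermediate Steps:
H(W, V) = -V
1/(9798*H(-5, -5) + 952165) = 1/(9798*(-1*(-5)) + 952165) = 1/(9798*5 + 952165) = 1/(48990 + 952165) = 1/1001155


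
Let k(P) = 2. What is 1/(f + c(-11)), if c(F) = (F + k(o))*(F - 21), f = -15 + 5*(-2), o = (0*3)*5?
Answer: 1/263 ≈ 0.0038023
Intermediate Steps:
o = 0 (o = 0*5 = 0)
f = -25 (f = -15 - 10 = -25)
c(F) = (-21 + F)*(2 + F) (c(F) = (F + 2)*(F - 21) = (2 + F)*(-21 + F) = (-21 + F)*(2 + F))
1/(f + c(-11)) = 1/(-25 + (-42 + (-11)² - 19*(-11))) = 1/(-25 + (-42 + 121 + 209)) = 1/(-25 + 288) = 1/263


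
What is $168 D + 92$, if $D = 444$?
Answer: $74684$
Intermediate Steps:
$168 D + 92 = 168 \cdot 444 + 92 = 74592 + 92 = 74684$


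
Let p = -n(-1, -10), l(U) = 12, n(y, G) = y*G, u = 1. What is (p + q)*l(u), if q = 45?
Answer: 420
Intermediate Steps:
n(y, G) = G*y
p = -10 (p = -(-10)*(-1) = -1*10 = -10)
(p + q)*l(u) = (-10 + 45)*12 = 35*12 = 420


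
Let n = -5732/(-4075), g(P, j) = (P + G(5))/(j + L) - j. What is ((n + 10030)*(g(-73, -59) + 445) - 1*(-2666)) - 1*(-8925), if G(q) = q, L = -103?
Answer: 186002054209/36675 ≈ 5.0716e+6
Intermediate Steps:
g(P, j) = -j + (5 + P)/(-103 + j) (g(P, j) = (P + 5)/(j - 103) - j = (5 + P)/(-103 + j) - j = -j + (5 + P)/(-103 + j))
n = 5732/4075 (n = -5732*(-1/4075) = 5732/4075 ≈ 1.4066)
((n + 10030)*(g(-73, -59) + 445) - 1*(-2666)) - 1*(-8925) = ((5732/4075 + 10030)*((5 - 73 - 1*(-59)² + 103*(-59))/(-103 - 59) + 445) - 1*(-2666)) - 1*(-8925) = (40877982*((5 - 73 - 1*3481 - 6077)/(-162) + 445)/4075 + 2666) + 8925 = (40877982*(-(5 - 73 - 3481 - 6077)/162 + 445)/4075 + 2666) + 8925 = (40877982*(-1/162*(-9626) + 445)/4075 + 2666) + 8925 = (40877982*(4813/81 + 445)/4075 + 2666) + 8925 = ((40877982/4075)*(40858/81) + 2666) + 8925 = (185576954284/36675 + 2666) + 8925 = 185674729834/36675 + 8925 = 186002054209/36675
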